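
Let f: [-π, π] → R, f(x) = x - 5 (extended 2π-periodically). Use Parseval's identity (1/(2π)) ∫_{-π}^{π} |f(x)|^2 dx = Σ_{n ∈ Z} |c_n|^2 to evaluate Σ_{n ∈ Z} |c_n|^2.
Σ |c_n|^2 = π^2/3 + 25

Expand and integrate term by term over [-π, π]:
  ∫ (x)^2 dx = 1·(2π^3/3); ∫ 2·1·(-5)·x dx = 0 (odd integrand); ∫ (-5)^2 dx = 25·2π.
So (1/(2π)) ∫_{-π}^{π} (x - 5)^2 dx = 1π^2/3 + 25 = π^2/3 + 25.
Parseval ⇒ Σ |c_n|^2 = π^2/3 + 25.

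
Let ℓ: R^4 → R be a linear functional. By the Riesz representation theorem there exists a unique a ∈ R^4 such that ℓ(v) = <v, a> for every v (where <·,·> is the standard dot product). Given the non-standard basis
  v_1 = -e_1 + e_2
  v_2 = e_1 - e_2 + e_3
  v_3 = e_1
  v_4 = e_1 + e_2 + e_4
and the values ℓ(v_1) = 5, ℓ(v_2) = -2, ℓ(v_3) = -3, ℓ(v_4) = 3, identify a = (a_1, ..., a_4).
a = (-3, 2, 3, 4)

Write a = (a_1, ..., a_4) in the standard basis. For each basis vector v_i, ℓ(v_i) = <v_i, a> is a linear equation in the a_j's. Collect the n equations into a matrix system V a = ℓ, where row i of V is v_i (expressed in the standard basis). Since V is invertible (lower-triangular with 1s on the diagonal, up to permutation), solve by back-substitution:
  V =
[[-1, 1, 0, 0],
 [1, -1, 1, 0],
 [1, 0, 0, 0],
 [1, 1, 0, 1]]
  V a = (5, -2, -3, 3)
Solving gives a = (-3, 2, 3, 4).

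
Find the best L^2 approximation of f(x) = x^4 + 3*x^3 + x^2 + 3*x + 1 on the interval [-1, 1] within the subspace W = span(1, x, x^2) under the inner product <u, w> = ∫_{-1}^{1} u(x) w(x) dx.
g(x) = 13*x^2/7 + 24*x/5 + 32/35

The best approximation g ∈ W is the orthogonal projection of f onto W. Writing g = a_0 + a_1 x + a_2 x^2, the coefficients solve the normal equations G · a = b where
  G_{ij} = <φ_i, φ_j> and b_i = <f, φ_i>, with φ_0 = 1, φ_1 = x, φ_2 = x^2.
G =
  [2, 0, 2/3]
  [0, 2/3, 0]
  [2/3, 0, 2/5],
b = (46/15, 16/5, 142/105).
Solving gives a_0 = 32/35, a_1 = 24/5, a_2 = 13/7, so
  g(x) = 13*x^2/7 + 24*x/5 + 32/35.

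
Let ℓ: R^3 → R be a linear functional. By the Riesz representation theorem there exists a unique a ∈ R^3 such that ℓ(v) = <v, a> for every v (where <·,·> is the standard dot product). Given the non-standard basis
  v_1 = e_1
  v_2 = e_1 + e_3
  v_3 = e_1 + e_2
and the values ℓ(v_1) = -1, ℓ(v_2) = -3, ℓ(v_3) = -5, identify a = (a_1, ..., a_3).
a = (-1, -4, -2)

Write a = (a_1, ..., a_3) in the standard basis. For each basis vector v_i, ℓ(v_i) = <v_i, a> is a linear equation in the a_j's. Collect the n equations into a matrix system V a = ℓ, where row i of V is v_i (expressed in the standard basis). Since V is invertible (lower-triangular with 1s on the diagonal, up to permutation), solve by back-substitution:
  V =
[[1, 0, 0],
 [1, 0, 1],
 [1, 1, 0]]
  V a = (-1, -3, -5)
Solving gives a = (-1, -4, -2).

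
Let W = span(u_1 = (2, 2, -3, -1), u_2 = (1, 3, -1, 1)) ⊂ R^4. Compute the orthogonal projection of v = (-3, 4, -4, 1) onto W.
proj_W(v) = (77/58, 199/58, -85/58, 53/58)

Set up U = [u_1 | ... | u_2] ∈ R^(4×2). The projector onto W = col(U) is P = U (U^T U)^(-1) U^T.
Compute U^T U =
  [18, 10]
  [10, 12],
and U^T v = (13, 14).
Solve U^T U · c = U^T v for the coefficients: c = (4/29, 61/58). The projection is proj_W(v) = U c.
Check: (v - proj_W(v)) · u_1 = 0  (should be 0).
Check: (v - proj_W(v)) · u_2 = 0  (should be 0).
Result: proj_W(v) = (77/58, 199/58, -85/58, 53/58).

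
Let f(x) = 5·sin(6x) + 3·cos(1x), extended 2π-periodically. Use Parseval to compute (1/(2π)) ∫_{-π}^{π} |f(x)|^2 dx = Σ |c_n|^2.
Σ |c_n|^2 = 17

Expand |f|^2 and use orthogonality of {sin(nx), cos(mx)} on [-π, π]:
  ∫_{-π}^{π} sin(nx)^2 dx = π, ∫ cos(mx)^2 dx = π, and cross terms integrate to 0.
So ∫_{-π}^{π} f(x)^2 dx = 5^2 · π + 3^2 · π = (25 + 9)π.
Divide by 2π: (25 + 9)/2 = 17.
By Parseval, this equals Σ |c_n|^2.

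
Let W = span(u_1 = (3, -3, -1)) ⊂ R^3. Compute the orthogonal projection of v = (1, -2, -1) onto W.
proj_W(v) = (30/19, -30/19, -10/19)

Set up U = [u_1 | ... | u_1] ∈ R^(3×1). The projector onto W = col(U) is P = U (U^T U)^(-1) U^T.
Compute U^T U =
  [19],
and U^T v = (10).
Solve U^T U · c = U^T v for the coefficients: c = (10/19). The projection is proj_W(v) = U c.
Check: (v - proj_W(v)) · u_1 = 0  (should be 0).
Result: proj_W(v) = (30/19, -30/19, -10/19).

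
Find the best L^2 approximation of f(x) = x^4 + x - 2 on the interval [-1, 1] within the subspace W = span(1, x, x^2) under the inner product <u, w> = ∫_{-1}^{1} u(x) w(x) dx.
g(x) = 6*x^2/7 + x - 73/35

The best approximation g ∈ W is the orthogonal projection of f onto W. Writing g = a_0 + a_1 x + a_2 x^2, the coefficients solve the normal equations G · a = b where
  G_{ij} = <φ_i, φ_j> and b_i = <f, φ_i>, with φ_0 = 1, φ_1 = x, φ_2 = x^2.
G =
  [2, 0, 2/3]
  [0, 2/3, 0]
  [2/3, 0, 2/5],
b = (-18/5, 2/3, -22/21).
Solving gives a_0 = -73/35, a_1 = 1, a_2 = 6/7, so
  g(x) = 6*x^2/7 + x - 73/35.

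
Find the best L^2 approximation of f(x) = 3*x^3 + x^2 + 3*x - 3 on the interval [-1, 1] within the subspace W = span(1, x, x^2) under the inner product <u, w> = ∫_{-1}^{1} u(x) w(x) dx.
g(x) = x^2 + 24*x/5 - 3

The best approximation g ∈ W is the orthogonal projection of f onto W. Writing g = a_0 + a_1 x + a_2 x^2, the coefficients solve the normal equations G · a = b where
  G_{ij} = <φ_i, φ_j> and b_i = <f, φ_i>, with φ_0 = 1, φ_1 = x, φ_2 = x^2.
G =
  [2, 0, 2/3]
  [0, 2/3, 0]
  [2/3, 0, 2/5],
b = (-16/3, 16/5, -8/5).
Solving gives a_0 = -3, a_1 = 24/5, a_2 = 1, so
  g(x) = x^2 + 24*x/5 - 3.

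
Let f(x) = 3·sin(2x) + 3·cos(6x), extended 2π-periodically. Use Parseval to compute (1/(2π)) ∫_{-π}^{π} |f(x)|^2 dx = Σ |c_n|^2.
Σ |c_n|^2 = 9

Expand |f|^2 and use orthogonality of {sin(nx), cos(mx)} on [-π, π]:
  ∫_{-π}^{π} sin(nx)^2 dx = π, ∫ cos(mx)^2 dx = π, and cross terms integrate to 0.
So ∫_{-π}^{π} f(x)^2 dx = 3^2 · π + 3^2 · π = (9 + 9)π.
Divide by 2π: (9 + 9)/2 = 9.
By Parseval, this equals Σ |c_n|^2.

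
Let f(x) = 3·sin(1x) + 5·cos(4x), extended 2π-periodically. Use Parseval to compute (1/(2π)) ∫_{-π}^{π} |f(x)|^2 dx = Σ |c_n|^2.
Σ |c_n|^2 = 17

Expand |f|^2 and use orthogonality of {sin(nx), cos(mx)} on [-π, π]:
  ∫_{-π}^{π} sin(nx)^2 dx = π, ∫ cos(mx)^2 dx = π, and cross terms integrate to 0.
So ∫_{-π}^{π} f(x)^2 dx = 3^2 · π + 5^2 · π = (9 + 25)π.
Divide by 2π: (9 + 25)/2 = 17.
By Parseval, this equals Σ |c_n|^2.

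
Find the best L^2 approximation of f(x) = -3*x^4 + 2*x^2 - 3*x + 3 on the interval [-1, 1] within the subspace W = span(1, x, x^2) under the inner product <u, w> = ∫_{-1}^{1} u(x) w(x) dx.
g(x) = -4*x^2/7 - 3*x + 114/35

The best approximation g ∈ W is the orthogonal projection of f onto W. Writing g = a_0 + a_1 x + a_2 x^2, the coefficients solve the normal equations G · a = b where
  G_{ij} = <φ_i, φ_j> and b_i = <f, φ_i>, with φ_0 = 1, φ_1 = x, φ_2 = x^2.
G =
  [2, 0, 2/3]
  [0, 2/3, 0]
  [2/3, 0, 2/5],
b = (92/15, -2, 68/35).
Solving gives a_0 = 114/35, a_1 = -3, a_2 = -4/7, so
  g(x) = -4*x^2/7 - 3*x + 114/35.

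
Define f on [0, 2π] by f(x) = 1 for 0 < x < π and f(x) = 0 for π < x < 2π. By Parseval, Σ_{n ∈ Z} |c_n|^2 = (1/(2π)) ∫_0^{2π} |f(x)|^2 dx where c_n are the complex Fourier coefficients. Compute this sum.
Σ |c_n|^2 = 1/2

Parseval equates the L^2 energy of f (normalised by 1/(2π)) with the ℓ^2 sum of its Fourier coefficients: (1/(2π)) ∫_0^{2π} |f|^2 = Σ |c_n|^2.
Compute the left side: (1/(2π)) [∫_0^π 1^2 dx + ∫_π^{2π} 0^2 dx] = (1/(2π)) · (1π + 0π) = (1 + 0)/2 = 1/2.
So Σ_{n ∈ Z} |c_n|^2 = 1/2.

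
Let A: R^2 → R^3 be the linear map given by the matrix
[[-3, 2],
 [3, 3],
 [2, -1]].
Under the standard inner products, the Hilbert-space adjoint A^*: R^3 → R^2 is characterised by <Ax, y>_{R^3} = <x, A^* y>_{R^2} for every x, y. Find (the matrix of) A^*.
A^* = A^T =
[[-3, 3, 2],
 [2, 3, -1]]

For real matrices with standard dot products, the defining identity <Ax, y> = <x, A^* y> gives (Ax)^T y = x^T (A^*) y, i.e. x^T A^T y = x^T (A^*) y. Since this holds for all x, y, we must have A^* = A^T. Therefore
A^* =
[[-3, 3, 2],
 [2, 3, -1]].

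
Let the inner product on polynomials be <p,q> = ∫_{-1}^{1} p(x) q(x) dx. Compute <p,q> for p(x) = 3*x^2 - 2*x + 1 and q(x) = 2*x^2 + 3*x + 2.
<p,q> = 116/15

Expand the product: p(x)·q(x) = 6*x^4 + 5*x^3 + 2*x^2 - x + 2.
∫_{-1}^{1} of each monomial x^k gives [2/(k+1) if k even, 0 if k odd]. Integrating term-by-term (or equivalently evaluating the antiderivative F(x) = 6*x^5/5 + 5*x^4/4 + 2*x^3/3 - x^2/2 + 2*x at the endpoints):
  F(1) − F(−1) = 277/60 − (-187/60) = 116/15.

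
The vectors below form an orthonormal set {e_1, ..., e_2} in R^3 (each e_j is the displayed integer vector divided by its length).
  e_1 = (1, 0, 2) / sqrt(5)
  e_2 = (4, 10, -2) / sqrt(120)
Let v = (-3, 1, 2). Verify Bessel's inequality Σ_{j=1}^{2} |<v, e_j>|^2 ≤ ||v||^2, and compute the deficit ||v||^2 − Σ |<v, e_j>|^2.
Σ |<v, e_j>|^2 = 1/2; ||v||^2 = 14; deficit = 27/2

Write each e_j = u_j / sqrt(<u_j, u_j>) where u_j is the displayed integer vector. Then <v, e_j> = <v, u_j> / sqrt(<u_j, u_j>), so |<v, e_j>|^2 = <v, u_j>^2 / <u_j, u_j>.
Coefficients: <v, e_1> = 1/sqrt(5), <v, e_2> = -6/sqrt(120).
Square and sum: Σ |<v, e_j>|^2 = 1/2.
Compute ||v||^2 = v·v = 14.
Deficit = 14 − 1/2 = 27/2 ≥ 0, confirming Bessel's inequality. (The deficit equals ||v − Σ <v,e_j> e_j||^2, the squared distance from v to span{e_j}.)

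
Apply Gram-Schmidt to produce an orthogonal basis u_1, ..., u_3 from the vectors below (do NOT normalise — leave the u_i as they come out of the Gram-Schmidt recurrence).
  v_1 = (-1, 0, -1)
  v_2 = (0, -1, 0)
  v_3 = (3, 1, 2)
Orthogonal basis:
  u_1 = (-1, 0, -1)
  u_2 = (0, -1, 0)
  u_3 = (1/2, 0, -1/2)

Apply the Gram-Schmidt recurrence
  u_1 = v_1
  u_i = v_i − Σ_{j<i} ((v_i · u_j) / (u_j · u_j)) · u_j.

Step by step this gives:
  u_1 = (-1, 0, -1)
  u_2 = (0, -1, 0)
  u_3 = (1/2, 0, -1/2)

Orthogonality check:
  u_2 · u_1 = 0 (should be 0)
  u_3 · u_1 = 0 (should be 0)
  u_3 · u_2 = 0 (should be 0)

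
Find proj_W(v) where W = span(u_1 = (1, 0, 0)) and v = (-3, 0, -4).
proj_W(v) = (-3, 0, 0)

Set up U = [u_1 | ... | u_1] ∈ R^(3×1). The projector onto W = col(U) is P = U (U^T U)^(-1) U^T.
Compute U^T U =
  [1],
and U^T v = (-3).
Solve U^T U · c = U^T v for the coefficients: c = (-3). The projection is proj_W(v) = U c.
Check: (v - proj_W(v)) · u_1 = 0  (should be 0).
Result: proj_W(v) = (-3, 0, 0).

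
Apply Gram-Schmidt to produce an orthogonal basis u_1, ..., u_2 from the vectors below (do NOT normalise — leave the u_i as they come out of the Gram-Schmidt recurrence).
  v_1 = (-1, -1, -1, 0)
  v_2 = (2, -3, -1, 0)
Orthogonal basis:
  u_1 = (-1, -1, -1, 0)
  u_2 = (8/3, -7/3, -1/3, 0)

Apply the Gram-Schmidt recurrence
  u_1 = v_1
  u_i = v_i − Σ_{j<i} ((v_i · u_j) / (u_j · u_j)) · u_j.

Step by step this gives:
  u_1 = (-1, -1, -1, 0)
  u_2 = (8/3, -7/3, -1/3, 0)

Orthogonality check:
  u_2 · u_1 = 0 (should be 0)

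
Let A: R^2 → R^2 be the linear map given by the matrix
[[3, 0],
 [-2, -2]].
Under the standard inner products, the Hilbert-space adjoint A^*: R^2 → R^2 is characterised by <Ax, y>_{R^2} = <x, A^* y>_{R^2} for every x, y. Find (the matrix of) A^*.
A^* = A^T =
[[3, -2],
 [0, -2]]

For real matrices with standard dot products, the defining identity <Ax, y> = <x, A^* y> gives (Ax)^T y = x^T (A^*) y, i.e. x^T A^T y = x^T (A^*) y. Since this holds for all x, y, we must have A^* = A^T. Therefore
A^* =
[[3, -2],
 [0, -2]].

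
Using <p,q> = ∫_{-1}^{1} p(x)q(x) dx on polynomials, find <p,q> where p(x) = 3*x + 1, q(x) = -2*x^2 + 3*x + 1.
<p,q> = 20/3

Expand the product: p(x)·q(x) = -6*x^3 + 7*x^2 + 6*x + 1.
∫_{-1}^{1} of each monomial x^k gives [2/(k+1) if k even, 0 if k odd]. Integrating term-by-term (or equivalently evaluating the antiderivative F(x) = -3*x^4/2 + 7*x^3/3 + 3*x^2 + x at the endpoints):
  F(1) − F(−1) = 29/6 − (-11/6) = 20/3.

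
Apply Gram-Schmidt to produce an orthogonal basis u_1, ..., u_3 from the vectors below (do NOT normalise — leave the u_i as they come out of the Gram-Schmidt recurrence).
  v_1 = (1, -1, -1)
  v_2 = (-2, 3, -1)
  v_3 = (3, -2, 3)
Orthogonal basis:
  u_1 = (1, -1, -1)
  u_2 = (-2/3, 5/3, -7/3)
  u_3 = (18/13, 27/26, 9/26)

Apply the Gram-Schmidt recurrence
  u_1 = v_1
  u_i = v_i − Σ_{j<i} ((v_i · u_j) / (u_j · u_j)) · u_j.

Step by step this gives:
  u_1 = (1, -1, -1)
  u_2 = (-2/3, 5/3, -7/3)
  u_3 = (18/13, 27/26, 9/26)

Orthogonality check:
  u_2 · u_1 = 0 (should be 0)
  u_3 · u_1 = 0 (should be 0)
  u_3 · u_2 = 0 (should be 0)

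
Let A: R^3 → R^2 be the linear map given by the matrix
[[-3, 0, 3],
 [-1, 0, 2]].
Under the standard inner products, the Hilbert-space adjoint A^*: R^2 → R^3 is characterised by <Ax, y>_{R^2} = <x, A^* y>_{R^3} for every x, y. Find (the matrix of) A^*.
A^* = A^T =
[[-3, -1],
 [0, 0],
 [3, 2]]

For real matrices with standard dot products, the defining identity <Ax, y> = <x, A^* y> gives (Ax)^T y = x^T (A^*) y, i.e. x^T A^T y = x^T (A^*) y. Since this holds for all x, y, we must have A^* = A^T. Therefore
A^* =
[[-3, -1],
 [0, 0],
 [3, 2]].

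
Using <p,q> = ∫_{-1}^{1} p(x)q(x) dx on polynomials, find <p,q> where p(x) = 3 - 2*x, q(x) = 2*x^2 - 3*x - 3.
<p,q> = -10

Expand the product: p(x)·q(x) = -4*x^3 + 12*x^2 - 3*x - 9.
∫_{-1}^{1} of each monomial x^k gives [2/(k+1) if k even, 0 if k odd]. Integrating term-by-term (or equivalently evaluating the antiderivative F(x) = -x^4 + 4*x^3 - 3*x^2/2 - 9*x at the endpoints):
  F(1) − F(−1) = -15/2 − (5/2) = -10.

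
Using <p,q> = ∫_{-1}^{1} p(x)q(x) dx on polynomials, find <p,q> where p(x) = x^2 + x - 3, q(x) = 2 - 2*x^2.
<p,q> = -112/15

Expand the product: p(x)·q(x) = -2*x^4 - 2*x^3 + 8*x^2 + 2*x - 6.
∫_{-1}^{1} of each monomial x^k gives [2/(k+1) if k even, 0 if k odd]. Integrating term-by-term (or equivalently evaluating the antiderivative F(x) = -2*x^5/5 - x^4/2 + 8*x^3/3 + x^2 - 6*x at the endpoints):
  F(1) − F(−1) = -97/30 − (127/30) = -112/15.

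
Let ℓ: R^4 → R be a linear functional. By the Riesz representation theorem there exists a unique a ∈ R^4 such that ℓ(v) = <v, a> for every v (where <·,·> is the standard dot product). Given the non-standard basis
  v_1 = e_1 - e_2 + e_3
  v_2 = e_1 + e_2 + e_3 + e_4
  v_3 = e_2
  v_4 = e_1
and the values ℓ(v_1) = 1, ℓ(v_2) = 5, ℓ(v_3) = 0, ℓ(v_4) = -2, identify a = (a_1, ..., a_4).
a = (-2, 0, 3, 4)

Write a = (a_1, ..., a_4) in the standard basis. For each basis vector v_i, ℓ(v_i) = <v_i, a> is a linear equation in the a_j's. Collect the n equations into a matrix system V a = ℓ, where row i of V is v_i (expressed in the standard basis). Since V is invertible (lower-triangular with 1s on the diagonal, up to permutation), solve by back-substitution:
  V =
[[1, -1, 1, 0],
 [1, 1, 1, 1],
 [0, 1, 0, 0],
 [1, 0, 0, 0]]
  V a = (1, 5, 0, -2)
Solving gives a = (-2, 0, 3, 4).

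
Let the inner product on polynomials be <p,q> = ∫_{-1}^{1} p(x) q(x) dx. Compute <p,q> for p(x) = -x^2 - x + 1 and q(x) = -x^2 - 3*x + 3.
<p,q> = 86/15

Expand the product: p(x)·q(x) = x^4 + 4*x^3 - x^2 - 6*x + 3.
∫_{-1}^{1} of each monomial x^k gives [2/(k+1) if k even, 0 if k odd]. Integrating term-by-term (or equivalently evaluating the antiderivative F(x) = x^5/5 + x^4 - x^3/3 - 3*x^2 + 3*x at the endpoints):
  F(1) − F(−1) = 13/15 − (-73/15) = 86/15.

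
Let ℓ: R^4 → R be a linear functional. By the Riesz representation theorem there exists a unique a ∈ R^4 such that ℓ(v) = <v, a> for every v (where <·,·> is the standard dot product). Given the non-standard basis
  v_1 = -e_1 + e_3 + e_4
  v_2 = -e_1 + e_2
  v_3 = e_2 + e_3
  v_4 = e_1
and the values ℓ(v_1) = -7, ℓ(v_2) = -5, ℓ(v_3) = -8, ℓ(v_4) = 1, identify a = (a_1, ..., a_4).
a = (1, -4, -4, -2)

Write a = (a_1, ..., a_4) in the standard basis. For each basis vector v_i, ℓ(v_i) = <v_i, a> is a linear equation in the a_j's. Collect the n equations into a matrix system V a = ℓ, where row i of V is v_i (expressed in the standard basis). Since V is invertible (lower-triangular with 1s on the diagonal, up to permutation), solve by back-substitution:
  V =
[[-1, 0, 1, 1],
 [-1, 1, 0, 0],
 [0, 1, 1, 0],
 [1, 0, 0, 0]]
  V a = (-7, -5, -8, 1)
Solving gives a = (1, -4, -4, -2).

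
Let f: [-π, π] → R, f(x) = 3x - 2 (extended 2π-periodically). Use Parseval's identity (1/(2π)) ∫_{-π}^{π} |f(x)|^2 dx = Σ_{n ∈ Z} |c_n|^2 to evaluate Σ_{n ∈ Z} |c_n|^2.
Σ |c_n|^2 = 3π^2 + 4

Expand and integrate term by term over [-π, π]:
  ∫ (3x)^2 dx = 9·(2π^3/3); ∫ 2·3·(-2)·x dx = 0 (odd integrand); ∫ (-2)^2 dx = 4·2π.
So (1/(2π)) ∫_{-π}^{π} (3x - 2)^2 dx = 9π^2/3 + 4 = 3π^2 + 4.
Parseval ⇒ Σ |c_n|^2 = 3π^2 + 4.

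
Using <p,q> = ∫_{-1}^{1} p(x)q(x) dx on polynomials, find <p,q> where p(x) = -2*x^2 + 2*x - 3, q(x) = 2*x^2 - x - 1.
<p,q> = 2/5

Expand the product: p(x)·q(x) = -4*x^4 + 6*x^3 - 6*x^2 + x + 3.
∫_{-1}^{1} of each monomial x^k gives [2/(k+1) if k even, 0 if k odd]. Integrating term-by-term (or equivalently evaluating the antiderivative F(x) = -4*x^5/5 + 3*x^4/2 - 2*x^3 + x^2/2 + 3*x at the endpoints):
  F(1) − F(−1) = 11/5 − (9/5) = 2/5.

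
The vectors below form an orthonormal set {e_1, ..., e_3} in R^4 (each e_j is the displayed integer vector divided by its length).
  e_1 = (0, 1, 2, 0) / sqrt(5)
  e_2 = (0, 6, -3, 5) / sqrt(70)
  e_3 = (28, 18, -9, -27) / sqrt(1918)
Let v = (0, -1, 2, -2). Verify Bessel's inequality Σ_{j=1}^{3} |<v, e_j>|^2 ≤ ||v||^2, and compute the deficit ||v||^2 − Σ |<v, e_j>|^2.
Σ |<v, e_j>|^2 = 1217/137; ||v||^2 = 9; deficit = 16/137

Write each e_j = u_j / sqrt(<u_j, u_j>) where u_j is the displayed integer vector. Then <v, e_j> = <v, u_j> / sqrt(<u_j, u_j>), so |<v, e_j>|^2 = <v, u_j>^2 / <u_j, u_j>.
Coefficients: <v, e_1> = 3/sqrt(5), <v, e_2> = -22/sqrt(70), <v, e_3> = 18/sqrt(1918).
Square and sum: Σ |<v, e_j>|^2 = 1217/137.
Compute ||v||^2 = v·v = 9.
Deficit = 9 − 1217/137 = 16/137 ≥ 0, confirming Bessel's inequality. (The deficit equals ||v − Σ <v,e_j> e_j||^2, the squared distance from v to span{e_j}.)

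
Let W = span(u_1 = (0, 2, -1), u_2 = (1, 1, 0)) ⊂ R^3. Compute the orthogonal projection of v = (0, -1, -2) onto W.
proj_W(v) = (-5/6, -1/6, -1/3)

Set up U = [u_1 | ... | u_2] ∈ R^(3×2). The projector onto W = col(U) is P = U (U^T U)^(-1) U^T.
Compute U^T U =
  [5, 2]
  [2, 2],
and U^T v = (0, -1).
Solve U^T U · c = U^T v for the coefficients: c = (1/3, -5/6). The projection is proj_W(v) = U c.
Check: (v - proj_W(v)) · u_1 = 0  (should be 0).
Check: (v - proj_W(v)) · u_2 = 0  (should be 0).
Result: proj_W(v) = (-5/6, -1/6, -1/3).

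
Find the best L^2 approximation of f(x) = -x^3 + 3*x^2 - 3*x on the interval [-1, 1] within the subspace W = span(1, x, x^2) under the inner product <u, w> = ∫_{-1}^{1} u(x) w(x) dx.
g(x) = 3*x^2 - 18*x/5

The best approximation g ∈ W is the orthogonal projection of f onto W. Writing g = a_0 + a_1 x + a_2 x^2, the coefficients solve the normal equations G · a = b where
  G_{ij} = <φ_i, φ_j> and b_i = <f, φ_i>, with φ_0 = 1, φ_1 = x, φ_2 = x^2.
G =
  [2, 0, 2/3]
  [0, 2/3, 0]
  [2/3, 0, 2/5],
b = (2, -12/5, 6/5).
Solving gives a_0 = 0, a_1 = -18/5, a_2 = 3, so
  g(x) = 3*x^2 - 18*x/5.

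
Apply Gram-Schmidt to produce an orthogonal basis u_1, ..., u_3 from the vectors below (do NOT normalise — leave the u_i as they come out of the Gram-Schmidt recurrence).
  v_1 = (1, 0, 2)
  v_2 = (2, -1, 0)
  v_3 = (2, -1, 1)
Orthogonal basis:
  u_1 = (1, 0, 2)
  u_2 = (8/5, -1, -4/5)
  u_3 = (-2/21, -4/21, 1/21)

Apply the Gram-Schmidt recurrence
  u_1 = v_1
  u_i = v_i − Σ_{j<i} ((v_i · u_j) / (u_j · u_j)) · u_j.

Step by step this gives:
  u_1 = (1, 0, 2)
  u_2 = (8/5, -1, -4/5)
  u_3 = (-2/21, -4/21, 1/21)

Orthogonality check:
  u_2 · u_1 = 0 (should be 0)
  u_3 · u_1 = 0 (should be 0)
  u_3 · u_2 = 0 (should be 0)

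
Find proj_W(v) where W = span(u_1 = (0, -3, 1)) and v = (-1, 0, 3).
proj_W(v) = (0, -9/10, 3/10)

Set up U = [u_1 | ... | u_1] ∈ R^(3×1). The projector onto W = col(U) is P = U (U^T U)^(-1) U^T.
Compute U^T U =
  [10],
and U^T v = (3).
Solve U^T U · c = U^T v for the coefficients: c = (3/10). The projection is proj_W(v) = U c.
Check: (v - proj_W(v)) · u_1 = 0  (should be 0).
Result: proj_W(v) = (0, -9/10, 3/10).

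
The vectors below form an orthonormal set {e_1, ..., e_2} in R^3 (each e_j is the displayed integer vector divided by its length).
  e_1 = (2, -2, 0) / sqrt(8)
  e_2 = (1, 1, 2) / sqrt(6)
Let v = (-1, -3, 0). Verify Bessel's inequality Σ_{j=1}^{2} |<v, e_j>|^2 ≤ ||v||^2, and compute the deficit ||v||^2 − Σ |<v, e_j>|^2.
Σ |<v, e_j>|^2 = 14/3; ||v||^2 = 10; deficit = 16/3

Write each e_j = u_j / sqrt(<u_j, u_j>) where u_j is the displayed integer vector. Then <v, e_j> = <v, u_j> / sqrt(<u_j, u_j>), so |<v, e_j>|^2 = <v, u_j>^2 / <u_j, u_j>.
Coefficients: <v, e_1> = 4/sqrt(8), <v, e_2> = -4/sqrt(6).
Square and sum: Σ |<v, e_j>|^2 = 14/3.
Compute ||v||^2 = v·v = 10.
Deficit = 10 − 14/3 = 16/3 ≥ 0, confirming Bessel's inequality. (The deficit equals ||v − Σ <v,e_j> e_j||^2, the squared distance from v to span{e_j}.)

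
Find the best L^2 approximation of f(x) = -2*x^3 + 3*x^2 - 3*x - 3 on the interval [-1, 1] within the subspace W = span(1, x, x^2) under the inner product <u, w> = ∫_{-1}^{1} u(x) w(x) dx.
g(x) = 3*x^2 - 21*x/5 - 3

The best approximation g ∈ W is the orthogonal projection of f onto W. Writing g = a_0 + a_1 x + a_2 x^2, the coefficients solve the normal equations G · a = b where
  G_{ij} = <φ_i, φ_j> and b_i = <f, φ_i>, with φ_0 = 1, φ_1 = x, φ_2 = x^2.
G =
  [2, 0, 2/3]
  [0, 2/3, 0]
  [2/3, 0, 2/5],
b = (-4, -14/5, -4/5).
Solving gives a_0 = -3, a_1 = -21/5, a_2 = 3, so
  g(x) = 3*x^2 - 21*x/5 - 3.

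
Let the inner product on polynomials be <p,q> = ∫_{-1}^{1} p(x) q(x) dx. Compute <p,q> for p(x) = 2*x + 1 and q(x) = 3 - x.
<p,q> = 14/3

Expand the product: p(x)·q(x) = -2*x^2 + 5*x + 3.
∫_{-1}^{1} of each monomial x^k gives [2/(k+1) if k even, 0 if k odd]. Integrating term-by-term (or equivalently evaluating the antiderivative F(x) = -2*x^3/3 + 5*x^2/2 + 3*x at the endpoints):
  F(1) − F(−1) = 29/6 − (1/6) = 14/3.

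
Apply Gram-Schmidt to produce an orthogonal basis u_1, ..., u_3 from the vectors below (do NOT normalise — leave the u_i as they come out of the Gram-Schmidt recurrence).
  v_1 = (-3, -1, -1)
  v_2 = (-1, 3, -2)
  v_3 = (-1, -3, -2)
Orthogonal basis:
  u_1 = (-3, -1, -1)
  u_2 = (-5/11, 35/11, -20/11)
  u_3 = (1, -1, -2)

Apply the Gram-Schmidt recurrence
  u_1 = v_1
  u_i = v_i − Σ_{j<i} ((v_i · u_j) / (u_j · u_j)) · u_j.

Step by step this gives:
  u_1 = (-3, -1, -1)
  u_2 = (-5/11, 35/11, -20/11)
  u_3 = (1, -1, -2)

Orthogonality check:
  u_2 · u_1 = 0 (should be 0)
  u_3 · u_1 = 0 (should be 0)
  u_3 · u_2 = 0 (should be 0)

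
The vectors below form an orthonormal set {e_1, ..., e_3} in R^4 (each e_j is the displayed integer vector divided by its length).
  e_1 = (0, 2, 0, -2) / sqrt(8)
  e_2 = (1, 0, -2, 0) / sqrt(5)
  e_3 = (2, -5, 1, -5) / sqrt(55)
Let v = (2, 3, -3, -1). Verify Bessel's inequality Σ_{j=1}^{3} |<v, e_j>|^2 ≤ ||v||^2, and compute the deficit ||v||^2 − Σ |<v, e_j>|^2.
Σ |<v, e_j>|^2 = 245/11; ||v||^2 = 23; deficit = 8/11

Write each e_j = u_j / sqrt(<u_j, u_j>) where u_j is the displayed integer vector. Then <v, e_j> = <v, u_j> / sqrt(<u_j, u_j>), so |<v, e_j>|^2 = <v, u_j>^2 / <u_j, u_j>.
Coefficients: <v, e_1> = 8/sqrt(8), <v, e_2> = 8/sqrt(5), <v, e_3> = -9/sqrt(55).
Square and sum: Σ |<v, e_j>|^2 = 245/11.
Compute ||v||^2 = v·v = 23.
Deficit = 23 − 245/11 = 8/11 ≥ 0, confirming Bessel's inequality. (The deficit equals ||v − Σ <v,e_j> e_j||^2, the squared distance from v to span{e_j}.)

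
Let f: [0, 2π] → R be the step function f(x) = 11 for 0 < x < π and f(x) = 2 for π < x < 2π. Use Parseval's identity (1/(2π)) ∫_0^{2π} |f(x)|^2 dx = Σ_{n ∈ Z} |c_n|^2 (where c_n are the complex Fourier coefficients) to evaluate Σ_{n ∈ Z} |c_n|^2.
Σ |c_n|^2 = 125/2

Parseval equates the L^2 energy of f (normalised by 1/(2π)) with the ℓ^2 sum of its Fourier coefficients: (1/(2π)) ∫_0^{2π} |f|^2 = Σ |c_n|^2.
Compute the left side: (1/(2π)) [∫_0^π 11^2 dx + ∫_π^{2π} 2^2 dx] = (1/(2π)) · (121π + 4π) = (121 + 4)/2 = 125/2.
So Σ_{n ∈ Z} |c_n|^2 = 125/2.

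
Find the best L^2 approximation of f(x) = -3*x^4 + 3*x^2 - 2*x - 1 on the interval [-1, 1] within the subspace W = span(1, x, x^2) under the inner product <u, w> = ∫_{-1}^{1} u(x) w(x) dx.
g(x) = 3*x^2/7 - 2*x - 26/35

The best approximation g ∈ W is the orthogonal projection of f onto W. Writing g = a_0 + a_1 x + a_2 x^2, the coefficients solve the normal equations G · a = b where
  G_{ij} = <φ_i, φ_j> and b_i = <f, φ_i>, with φ_0 = 1, φ_1 = x, φ_2 = x^2.
G =
  [2, 0, 2/3]
  [0, 2/3, 0]
  [2/3, 0, 2/5],
b = (-6/5, -4/3, -34/105).
Solving gives a_0 = -26/35, a_1 = -2, a_2 = 3/7, so
  g(x) = 3*x^2/7 - 2*x - 26/35.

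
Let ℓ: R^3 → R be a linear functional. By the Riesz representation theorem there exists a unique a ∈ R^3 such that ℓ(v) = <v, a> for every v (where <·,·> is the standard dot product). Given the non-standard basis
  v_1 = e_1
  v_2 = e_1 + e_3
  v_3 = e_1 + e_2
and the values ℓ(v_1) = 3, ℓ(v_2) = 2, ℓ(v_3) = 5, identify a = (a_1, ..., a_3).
a = (3, 2, -1)

Write a = (a_1, ..., a_3) in the standard basis. For each basis vector v_i, ℓ(v_i) = <v_i, a> is a linear equation in the a_j's. Collect the n equations into a matrix system V a = ℓ, where row i of V is v_i (expressed in the standard basis). Since V is invertible (lower-triangular with 1s on the diagonal, up to permutation), solve by back-substitution:
  V =
[[1, 0, 0],
 [1, 0, 1],
 [1, 1, 0]]
  V a = (3, 2, 5)
Solving gives a = (3, 2, -1).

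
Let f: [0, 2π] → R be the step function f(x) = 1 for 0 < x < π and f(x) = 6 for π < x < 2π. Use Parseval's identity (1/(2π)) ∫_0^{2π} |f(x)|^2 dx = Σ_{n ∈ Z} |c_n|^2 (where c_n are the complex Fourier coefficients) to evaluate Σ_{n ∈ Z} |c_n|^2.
Σ |c_n|^2 = 37/2

Parseval equates the L^2 energy of f (normalised by 1/(2π)) with the ℓ^2 sum of its Fourier coefficients: (1/(2π)) ∫_0^{2π} |f|^2 = Σ |c_n|^2.
Compute the left side: (1/(2π)) [∫_0^π 1^2 dx + ∫_π^{2π} 6^2 dx] = (1/(2π)) · (1π + 36π) = (1 + 36)/2 = 37/2.
So Σ_{n ∈ Z} |c_n|^2 = 37/2.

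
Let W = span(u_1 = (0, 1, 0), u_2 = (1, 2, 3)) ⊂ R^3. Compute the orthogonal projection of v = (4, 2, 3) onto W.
proj_W(v) = (13/10, 2, 39/10)

Set up U = [u_1 | ... | u_2] ∈ R^(3×2). The projector onto W = col(U) is P = U (U^T U)^(-1) U^T.
Compute U^T U =
  [1, 2]
  [2, 14],
and U^T v = (2, 17).
Solve U^T U · c = U^T v for the coefficients: c = (-3/5, 13/10). The projection is proj_W(v) = U c.
Check: (v - proj_W(v)) · u_1 = 0  (should be 0).
Check: (v - proj_W(v)) · u_2 = 0  (should be 0).
Result: proj_W(v) = (13/10, 2, 39/10).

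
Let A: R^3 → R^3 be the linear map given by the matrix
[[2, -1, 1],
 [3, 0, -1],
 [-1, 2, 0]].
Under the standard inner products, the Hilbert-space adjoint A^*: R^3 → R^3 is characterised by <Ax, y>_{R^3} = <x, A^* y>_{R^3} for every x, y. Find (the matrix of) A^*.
A^* = A^T =
[[2, 3, -1],
 [-1, 0, 2],
 [1, -1, 0]]

For real matrices with standard dot products, the defining identity <Ax, y> = <x, A^* y> gives (Ax)^T y = x^T (A^*) y, i.e. x^T A^T y = x^T (A^*) y. Since this holds for all x, y, we must have A^* = A^T. Therefore
A^* =
[[2, 3, -1],
 [-1, 0, 2],
 [1, -1, 0]].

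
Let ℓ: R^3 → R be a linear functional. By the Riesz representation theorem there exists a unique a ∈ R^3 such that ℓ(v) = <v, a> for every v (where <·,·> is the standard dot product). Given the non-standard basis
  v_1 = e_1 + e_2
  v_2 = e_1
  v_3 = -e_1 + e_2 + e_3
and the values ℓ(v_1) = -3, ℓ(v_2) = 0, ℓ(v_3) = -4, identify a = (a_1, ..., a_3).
a = (0, -3, -1)

Write a = (a_1, ..., a_3) in the standard basis. For each basis vector v_i, ℓ(v_i) = <v_i, a> is a linear equation in the a_j's. Collect the n equations into a matrix system V a = ℓ, where row i of V is v_i (expressed in the standard basis). Since V is invertible (lower-triangular with 1s on the diagonal, up to permutation), solve by back-substitution:
  V =
[[1, 1, 0],
 [1, 0, 0],
 [-1, 1, 1]]
  V a = (-3, 0, -4)
Solving gives a = (0, -3, -1).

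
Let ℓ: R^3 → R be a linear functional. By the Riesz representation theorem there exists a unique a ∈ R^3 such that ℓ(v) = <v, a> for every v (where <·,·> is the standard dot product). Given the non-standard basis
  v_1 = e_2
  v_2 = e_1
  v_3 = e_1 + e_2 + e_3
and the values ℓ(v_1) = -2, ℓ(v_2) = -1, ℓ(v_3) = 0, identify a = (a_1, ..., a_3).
a = (-1, -2, 3)

Write a = (a_1, ..., a_3) in the standard basis. For each basis vector v_i, ℓ(v_i) = <v_i, a> is a linear equation in the a_j's. Collect the n equations into a matrix system V a = ℓ, where row i of V is v_i (expressed in the standard basis). Since V is invertible (lower-triangular with 1s on the diagonal, up to permutation), solve by back-substitution:
  V =
[[0, 1, 0],
 [1, 0, 0],
 [1, 1, 1]]
  V a = (-2, -1, 0)
Solving gives a = (-1, -2, 3).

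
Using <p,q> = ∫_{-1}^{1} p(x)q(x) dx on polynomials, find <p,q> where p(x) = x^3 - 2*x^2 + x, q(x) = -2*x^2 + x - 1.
<p,q> = 4

Expand the product: p(x)·q(x) = -2*x^5 + 5*x^4 - 5*x^3 + 3*x^2 - x.
∫_{-1}^{1} of each monomial x^k gives [2/(k+1) if k even, 0 if k odd]. Integrating term-by-term (or equivalently evaluating the antiderivative F(x) = -x^6/3 + x^5 - 5*x^4/4 + x^3 - x^2/2 at the endpoints):
  F(1) − F(−1) = -1/12 − (-49/12) = 4.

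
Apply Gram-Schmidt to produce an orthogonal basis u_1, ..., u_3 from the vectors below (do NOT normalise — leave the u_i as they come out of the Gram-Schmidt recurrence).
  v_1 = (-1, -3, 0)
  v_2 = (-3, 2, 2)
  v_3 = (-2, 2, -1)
Orthogonal basis:
  u_1 = (-1, -3, 0)
  u_2 = (-33/10, 11/10, 2)
  u_3 = (-162/161, 54/161, -297/161)

Apply the Gram-Schmidt recurrence
  u_1 = v_1
  u_i = v_i − Σ_{j<i} ((v_i · u_j) / (u_j · u_j)) · u_j.

Step by step this gives:
  u_1 = (-1, -3, 0)
  u_2 = (-33/10, 11/10, 2)
  u_3 = (-162/161, 54/161, -297/161)

Orthogonality check:
  u_2 · u_1 = 0 (should be 0)
  u_3 · u_1 = 0 (should be 0)
  u_3 · u_2 = 0 (should be 0)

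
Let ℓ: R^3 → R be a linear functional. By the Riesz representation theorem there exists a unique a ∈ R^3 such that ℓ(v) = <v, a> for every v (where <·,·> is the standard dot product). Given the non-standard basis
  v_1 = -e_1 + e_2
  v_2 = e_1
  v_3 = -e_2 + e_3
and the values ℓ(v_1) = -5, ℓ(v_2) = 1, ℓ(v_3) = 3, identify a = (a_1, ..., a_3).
a = (1, -4, -1)

Write a = (a_1, ..., a_3) in the standard basis. For each basis vector v_i, ℓ(v_i) = <v_i, a> is a linear equation in the a_j's. Collect the n equations into a matrix system V a = ℓ, where row i of V is v_i (expressed in the standard basis). Since V is invertible (lower-triangular with 1s on the diagonal, up to permutation), solve by back-substitution:
  V =
[[-1, 1, 0],
 [1, 0, 0],
 [0, -1, 1]]
  V a = (-5, 1, 3)
Solving gives a = (1, -4, -1).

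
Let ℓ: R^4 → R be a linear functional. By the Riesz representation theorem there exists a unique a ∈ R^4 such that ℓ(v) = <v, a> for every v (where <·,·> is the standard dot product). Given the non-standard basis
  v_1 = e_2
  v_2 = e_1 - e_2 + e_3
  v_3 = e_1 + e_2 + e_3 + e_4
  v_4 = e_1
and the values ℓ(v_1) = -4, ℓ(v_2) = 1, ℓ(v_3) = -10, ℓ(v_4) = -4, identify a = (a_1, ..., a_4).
a = (-4, -4, 1, -3)

Write a = (a_1, ..., a_4) in the standard basis. For each basis vector v_i, ℓ(v_i) = <v_i, a> is a linear equation in the a_j's. Collect the n equations into a matrix system V a = ℓ, where row i of V is v_i (expressed in the standard basis). Since V is invertible (lower-triangular with 1s on the diagonal, up to permutation), solve by back-substitution:
  V =
[[0, 1, 0, 0],
 [1, -1, 1, 0],
 [1, 1, 1, 1],
 [1, 0, 0, 0]]
  V a = (-4, 1, -10, -4)
Solving gives a = (-4, -4, 1, -3).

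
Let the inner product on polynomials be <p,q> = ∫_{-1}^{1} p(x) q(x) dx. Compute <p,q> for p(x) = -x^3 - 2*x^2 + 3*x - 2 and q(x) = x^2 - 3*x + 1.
<p,q> = -184/15

Expand the product: p(x)·q(x) = -x^5 + x^4 + 8*x^3 - 13*x^2 + 9*x - 2.
∫_{-1}^{1} of each monomial x^k gives [2/(k+1) if k even, 0 if k odd]. Integrating term-by-term (or equivalently evaluating the antiderivative F(x) = -x^6/6 + x^5/5 + 2*x^4 - 13*x^3/3 + 9*x^2/2 - 2*x at the endpoints):
  F(1) − F(−1) = 1/5 − (187/15) = -184/15.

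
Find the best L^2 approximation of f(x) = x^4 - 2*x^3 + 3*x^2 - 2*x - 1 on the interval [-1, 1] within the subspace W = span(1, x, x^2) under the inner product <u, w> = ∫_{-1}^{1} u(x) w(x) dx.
g(x) = 27*x^2/7 - 16*x/5 - 38/35

The best approximation g ∈ W is the orthogonal projection of f onto W. Writing g = a_0 + a_1 x + a_2 x^2, the coefficients solve the normal equations G · a = b where
  G_{ij} = <φ_i, φ_j> and b_i = <f, φ_i>, with φ_0 = 1, φ_1 = x, φ_2 = x^2.
G =
  [2, 0, 2/3]
  [0, 2/3, 0]
  [2/3, 0, 2/5],
b = (2/5, -32/15, 86/105).
Solving gives a_0 = -38/35, a_1 = -16/5, a_2 = 27/7, so
  g(x) = 27*x^2/7 - 16*x/5 - 38/35.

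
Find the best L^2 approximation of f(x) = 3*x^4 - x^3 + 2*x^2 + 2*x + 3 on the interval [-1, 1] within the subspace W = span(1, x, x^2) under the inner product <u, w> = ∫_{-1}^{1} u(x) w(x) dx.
g(x) = 32*x^2/7 + 7*x/5 + 96/35

The best approximation g ∈ W is the orthogonal projection of f onto W. Writing g = a_0 + a_1 x + a_2 x^2, the coefficients solve the normal equations G · a = b where
  G_{ij} = <φ_i, φ_j> and b_i = <f, φ_i>, with φ_0 = 1, φ_1 = x, φ_2 = x^2.
G =
  [2, 0, 2/3]
  [0, 2/3, 0]
  [2/3, 0, 2/5],
b = (128/15, 14/15, 128/35).
Solving gives a_0 = 96/35, a_1 = 7/5, a_2 = 32/7, so
  g(x) = 32*x^2/7 + 7*x/5 + 96/35.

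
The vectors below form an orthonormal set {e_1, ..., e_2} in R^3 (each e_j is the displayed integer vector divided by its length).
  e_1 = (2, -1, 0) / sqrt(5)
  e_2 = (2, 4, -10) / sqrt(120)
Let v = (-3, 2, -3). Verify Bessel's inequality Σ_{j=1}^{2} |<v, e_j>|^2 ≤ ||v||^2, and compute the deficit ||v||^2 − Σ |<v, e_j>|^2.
Σ |<v, e_j>|^2 = 64/3; ||v||^2 = 22; deficit = 2/3

Write each e_j = u_j / sqrt(<u_j, u_j>) where u_j is the displayed integer vector. Then <v, e_j> = <v, u_j> / sqrt(<u_j, u_j>), so |<v, e_j>|^2 = <v, u_j>^2 / <u_j, u_j>.
Coefficients: <v, e_1> = -8/sqrt(5), <v, e_2> = 32/sqrt(120).
Square and sum: Σ |<v, e_j>|^2 = 64/3.
Compute ||v||^2 = v·v = 22.
Deficit = 22 − 64/3 = 2/3 ≥ 0, confirming Bessel's inequality. (The deficit equals ||v − Σ <v,e_j> e_j||^2, the squared distance from v to span{e_j}.)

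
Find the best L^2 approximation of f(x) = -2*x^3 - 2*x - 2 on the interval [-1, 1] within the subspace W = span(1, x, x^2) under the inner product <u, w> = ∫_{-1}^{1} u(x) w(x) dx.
g(x) = -16*x/5 - 2

The best approximation g ∈ W is the orthogonal projection of f onto W. Writing g = a_0 + a_1 x + a_2 x^2, the coefficients solve the normal equations G · a = b where
  G_{ij} = <φ_i, φ_j> and b_i = <f, φ_i>, with φ_0 = 1, φ_1 = x, φ_2 = x^2.
G =
  [2, 0, 2/3]
  [0, 2/3, 0]
  [2/3, 0, 2/5],
b = (-4, -32/15, -4/3).
Solving gives a_0 = -2, a_1 = -16/5, a_2 = 0, so
  g(x) = -16*x/5 - 2.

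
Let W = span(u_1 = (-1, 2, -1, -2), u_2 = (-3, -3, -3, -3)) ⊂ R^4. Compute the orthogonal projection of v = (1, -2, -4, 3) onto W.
proj_W(v) = (-1/18, -49/18, -1/18, 5/6)

Set up U = [u_1 | ... | u_2] ∈ R^(4×2). The projector onto W = col(U) is P = U (U^T U)^(-1) U^T.
Compute U^T U =
  [10, 6]
  [6, 36],
and U^T v = (-7, 6).
Solve U^T U · c = U^T v for the coefficients: c = (-8/9, 17/54). The projection is proj_W(v) = U c.
Check: (v - proj_W(v)) · u_1 = 0  (should be 0).
Check: (v - proj_W(v)) · u_2 = 0  (should be 0).
Result: proj_W(v) = (-1/18, -49/18, -1/18, 5/6).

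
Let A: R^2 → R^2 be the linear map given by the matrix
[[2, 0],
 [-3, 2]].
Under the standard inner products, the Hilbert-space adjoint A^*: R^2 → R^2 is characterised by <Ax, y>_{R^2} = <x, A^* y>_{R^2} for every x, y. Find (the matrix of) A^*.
A^* = A^T =
[[2, -3],
 [0, 2]]

For real matrices with standard dot products, the defining identity <Ax, y> = <x, A^* y> gives (Ax)^T y = x^T (A^*) y, i.e. x^T A^T y = x^T (A^*) y. Since this holds for all x, y, we must have A^* = A^T. Therefore
A^* =
[[2, -3],
 [0, 2]].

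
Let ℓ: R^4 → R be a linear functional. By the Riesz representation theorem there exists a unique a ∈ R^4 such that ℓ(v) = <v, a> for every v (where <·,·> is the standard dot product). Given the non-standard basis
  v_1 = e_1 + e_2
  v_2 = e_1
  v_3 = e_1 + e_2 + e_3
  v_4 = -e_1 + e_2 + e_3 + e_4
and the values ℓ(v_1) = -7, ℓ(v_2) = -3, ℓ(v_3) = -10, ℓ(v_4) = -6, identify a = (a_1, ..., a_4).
a = (-3, -4, -3, -2)

Write a = (a_1, ..., a_4) in the standard basis. For each basis vector v_i, ℓ(v_i) = <v_i, a> is a linear equation in the a_j's. Collect the n equations into a matrix system V a = ℓ, where row i of V is v_i (expressed in the standard basis). Since V is invertible (lower-triangular with 1s on the diagonal, up to permutation), solve by back-substitution:
  V =
[[1, 1, 0, 0],
 [1, 0, 0, 0],
 [1, 1, 1, 0],
 [-1, 1, 1, 1]]
  V a = (-7, -3, -10, -6)
Solving gives a = (-3, -4, -3, -2).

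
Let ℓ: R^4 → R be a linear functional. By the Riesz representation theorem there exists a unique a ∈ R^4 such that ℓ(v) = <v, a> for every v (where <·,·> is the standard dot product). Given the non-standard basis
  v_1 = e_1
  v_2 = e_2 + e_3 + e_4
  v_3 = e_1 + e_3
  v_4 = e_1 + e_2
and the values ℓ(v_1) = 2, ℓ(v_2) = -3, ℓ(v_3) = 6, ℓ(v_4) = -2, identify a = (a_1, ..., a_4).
a = (2, -4, 4, -3)

Write a = (a_1, ..., a_4) in the standard basis. For each basis vector v_i, ℓ(v_i) = <v_i, a> is a linear equation in the a_j's. Collect the n equations into a matrix system V a = ℓ, where row i of V is v_i (expressed in the standard basis). Since V is invertible (lower-triangular with 1s on the diagonal, up to permutation), solve by back-substitution:
  V =
[[1, 0, 0, 0],
 [0, 1, 1, 1],
 [1, 0, 1, 0],
 [1, 1, 0, 0]]
  V a = (2, -3, 6, -2)
Solving gives a = (2, -4, 4, -3).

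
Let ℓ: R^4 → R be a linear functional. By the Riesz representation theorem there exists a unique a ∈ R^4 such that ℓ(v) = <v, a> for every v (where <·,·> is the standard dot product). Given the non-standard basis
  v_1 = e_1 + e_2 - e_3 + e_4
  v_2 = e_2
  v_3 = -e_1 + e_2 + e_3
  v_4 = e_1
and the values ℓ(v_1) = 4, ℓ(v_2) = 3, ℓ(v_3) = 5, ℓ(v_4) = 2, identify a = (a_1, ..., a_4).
a = (2, 3, 4, 3)

Write a = (a_1, ..., a_4) in the standard basis. For each basis vector v_i, ℓ(v_i) = <v_i, a> is a linear equation in the a_j's. Collect the n equations into a matrix system V a = ℓ, where row i of V is v_i (expressed in the standard basis). Since V is invertible (lower-triangular with 1s on the diagonal, up to permutation), solve by back-substitution:
  V =
[[1, 1, -1, 1],
 [0, 1, 0, 0],
 [-1, 1, 1, 0],
 [1, 0, 0, 0]]
  V a = (4, 3, 5, 2)
Solving gives a = (2, 3, 4, 3).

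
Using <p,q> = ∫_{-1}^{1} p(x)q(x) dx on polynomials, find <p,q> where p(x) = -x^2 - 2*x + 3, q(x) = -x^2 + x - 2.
<p,q> = -68/5

Expand the product: p(x)·q(x) = x^4 + x^3 - 3*x^2 + 7*x - 6.
∫_{-1}^{1} of each monomial x^k gives [2/(k+1) if k even, 0 if k odd]. Integrating term-by-term (or equivalently evaluating the antiderivative F(x) = x^5/5 + x^4/4 - x^3 + 7*x^2/2 - 6*x at the endpoints):
  F(1) − F(−1) = -61/20 − (211/20) = -68/5.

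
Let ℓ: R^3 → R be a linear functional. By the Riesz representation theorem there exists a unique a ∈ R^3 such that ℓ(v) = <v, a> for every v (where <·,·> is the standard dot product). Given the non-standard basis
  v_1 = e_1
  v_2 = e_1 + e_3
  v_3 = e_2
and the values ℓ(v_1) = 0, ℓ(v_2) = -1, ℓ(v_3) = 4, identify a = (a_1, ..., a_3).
a = (0, 4, -1)

Write a = (a_1, ..., a_3) in the standard basis. For each basis vector v_i, ℓ(v_i) = <v_i, a> is a linear equation in the a_j's. Collect the n equations into a matrix system V a = ℓ, where row i of V is v_i (expressed in the standard basis). Since V is invertible (lower-triangular with 1s on the diagonal, up to permutation), solve by back-substitution:
  V =
[[1, 0, 0],
 [1, 0, 1],
 [0, 1, 0]]
  V a = (0, -1, 4)
Solving gives a = (0, 4, -1).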